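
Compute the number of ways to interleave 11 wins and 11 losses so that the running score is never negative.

58786

Ballot sequences with n votes each where one side never trails are Dyck words, counted by C_n; here n = 11.
C_11 = C_10 · 2(2·10+1)/(10+2) = 16796 · 42/12 = 58786.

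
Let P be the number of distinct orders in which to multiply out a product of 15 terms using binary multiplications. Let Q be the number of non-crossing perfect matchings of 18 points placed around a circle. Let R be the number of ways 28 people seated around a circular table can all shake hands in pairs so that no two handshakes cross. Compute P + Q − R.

4862

Parenthesizations of m factors correspond to full binary trees with m leaves, counted by C_{m−1}; m = 15 gives C_14. So P = C_14 = 2674440.
Non-crossing perfect matchings of 2n points on a circle are counted by C_n; with 18 points, n = 9. So Q = C_9 = 4862.
Non-crossing handshake pairings of 2n people are counted by C_n; 28 people gives n = 14. So R = C_14 = 2674440.
P + Q − R = 2674440 + 4862 − 2674440 = 4862.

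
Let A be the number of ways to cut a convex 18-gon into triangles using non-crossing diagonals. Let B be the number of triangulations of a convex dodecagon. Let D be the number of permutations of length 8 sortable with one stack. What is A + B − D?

Triangulations of a convex m-gon are counted by C_{m−2}; with m = 18 this is C_16. So A = C_16 = 35357670.
A convex 12-gon is triangulated into 10 triangles, and the number of such triangulations is the Catalan number C_{12−2} = C_10. So B = C_10 = 16796.
By Knuth's characterisation, the stack-sortable permutations of length 8 are the 231-avoiders, numbering C_8. So D = C_8 = 1430.
A + B − D = 35357670 + 16796 − 1430 = 35373036.

35373036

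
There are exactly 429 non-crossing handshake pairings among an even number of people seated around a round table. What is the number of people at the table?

14

Non-crossing handshake pairings of 2n people are counted by C_n; 429 = C_7.
So n = 7, and there are 2n = 14 people.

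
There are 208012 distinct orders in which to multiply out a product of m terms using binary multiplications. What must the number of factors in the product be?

Parenthesizations of m factors are counted by C_{m−1}. The Catalan number equal to 208012 is C_12.
So the index is 12, and the number of factors is 12 + 1 = 13.

13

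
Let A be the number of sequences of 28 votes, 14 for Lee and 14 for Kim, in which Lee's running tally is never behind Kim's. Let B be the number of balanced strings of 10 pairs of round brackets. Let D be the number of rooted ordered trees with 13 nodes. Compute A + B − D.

Ballot sequences with n votes each where one side never trails are Dyck words, counted by C_n; here n = 14. So A = C_14 = 2674440.
A balanced arrangement of 10 bracket pairs is a Dyck word of semilength 10, so the count is C_10. So B = C_10 = 16796.
A rooted plane tree on 13 nodes has 12 edges, and such trees are counted by C_12. So D = C_12 = 208012.
A + B − D = 2674440 + 16796 − 208012 = 2483224.

2483224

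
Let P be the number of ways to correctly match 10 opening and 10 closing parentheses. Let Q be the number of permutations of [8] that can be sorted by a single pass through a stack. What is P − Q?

15366

Balanced strings of n pairs of brackets are counted by C_n; here n = 10. So P = C_10 = 16796.
Stack-sortable permutations are exactly the 231-avoiding ones, counted by C_n; here n = 8. So Q = C_8 = 1430.
P − Q = 16796 − 1430 = 15366.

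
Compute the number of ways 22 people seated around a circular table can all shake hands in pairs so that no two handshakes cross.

58786

Non-crossing handshake pairings of 2n people are counted by C_n; 22 people gives n = 11.
C_11 = C(22,11)/12 = 705432/12 = 58786.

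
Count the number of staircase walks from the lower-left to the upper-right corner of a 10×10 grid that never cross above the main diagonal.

Sub-diagonal monotone paths from (0,0) to (10,10) biject with Dyck paths of semilength 10, giving C_10.
C_10 = C_9 · 2(2·9+1)/(9+2) = 4862 · 38/11 = 16796.

16796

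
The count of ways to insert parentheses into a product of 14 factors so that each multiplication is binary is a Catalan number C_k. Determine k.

Bracketing 14 factors into binary products is counted by C_{14−1} = C_13.

13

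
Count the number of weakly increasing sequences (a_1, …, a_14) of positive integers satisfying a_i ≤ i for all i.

Such sub-staircase sequences of length n are counted by C_n; here n = 14.
C_14 = C(28,14)/15 = 40116600/15 = 2674440.

2674440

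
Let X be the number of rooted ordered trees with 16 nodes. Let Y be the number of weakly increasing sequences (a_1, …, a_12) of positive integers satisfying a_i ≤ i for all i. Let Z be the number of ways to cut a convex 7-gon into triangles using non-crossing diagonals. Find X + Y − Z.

A rooted plane tree on 16 nodes has 15 edges, and such trees are counted by C_15. So X = C_15 = 9694845.
Weakly increasing sequences with a_i ≤ i biject with Dyck paths of semilength 12, so there are C_12. So Y = C_12 = 208012.
Triangulations of a convex m-gon are counted by C_{m−2}; with m = 7 this is C_5. So Z = C_5 = 42.
X + Y − Z = 9694845 + 208012 − 42 = 9902815.

9902815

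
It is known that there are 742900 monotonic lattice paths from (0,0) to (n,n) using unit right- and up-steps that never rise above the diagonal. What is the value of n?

13

Such diagonal-avoiding paths in an n×n grid are counted by C_n. Since C_13 = 742900, the index is 13.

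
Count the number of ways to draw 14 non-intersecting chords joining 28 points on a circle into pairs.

2674440

Non-crossing perfect matchings of 2n points on a circle are counted by C_n; with 28 points, n = 14.
C_14 = 2674440.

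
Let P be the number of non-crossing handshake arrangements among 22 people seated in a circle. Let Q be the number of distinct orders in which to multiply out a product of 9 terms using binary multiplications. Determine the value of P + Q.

With 22 = 2·11 people, non-crossing handshake pairings are non-crossing perfect matchings on a circle, counted by C_11. So P = C_11 = 58786.
Parenthesizations of m factors correspond to full binary trees with m leaves, counted by C_{m−1}; m = 9 gives C_8. So Q = C_8 = 1430.
P + Q = 58786 + 1430 = 60216.

60216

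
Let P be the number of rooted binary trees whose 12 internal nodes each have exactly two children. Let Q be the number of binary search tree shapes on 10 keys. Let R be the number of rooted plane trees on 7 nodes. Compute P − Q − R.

The number of full binary trees on 12 internal nodes is the Catalan number C_12. So P = C_12 = 208012.
Binary trees (left/right distinguished) on n nodes are counted by C_n; here n = 10. So Q = C_10 = 16796.
Rooted ordered (plane) trees on m nodes have m−1 edges and are counted by C_{m−1}; m = 7 gives C_6. So R = C_6 = 132.
P − Q − R = 208012 − 16796 − 132 = 191084.

191084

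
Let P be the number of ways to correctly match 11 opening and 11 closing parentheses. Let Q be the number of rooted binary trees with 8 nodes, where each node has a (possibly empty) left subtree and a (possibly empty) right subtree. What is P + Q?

60216

A balanced arrangement of 11 bracket pairs is a Dyck word of semilength 11, so the count is C_11. So P = C_11 = 58786.
There are C_n binary search tree shapes on n keys; with n = 8 that is C_8. So Q = C_8 = 1430.
P + Q = 58786 + 1430 = 60216.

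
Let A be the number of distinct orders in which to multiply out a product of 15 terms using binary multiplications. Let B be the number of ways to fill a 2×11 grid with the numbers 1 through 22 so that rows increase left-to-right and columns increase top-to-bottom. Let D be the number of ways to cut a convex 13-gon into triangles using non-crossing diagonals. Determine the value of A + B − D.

2674440

Bracketing 15 factors into binary products is counted by C_{15−1} = C_14. So A = C_14 = 2674440.
By the hook-length formula (or a Dyck-path bijection), SYT of shape 2×11 number C_11. So B = C_11 = 58786.
The number of triangulations of a 13-gon is the Catalan number C_11 (index = sides − 2). So D = C_11 = 58786.
A + B − D = 2674440 + 58786 − 58786 = 2674440.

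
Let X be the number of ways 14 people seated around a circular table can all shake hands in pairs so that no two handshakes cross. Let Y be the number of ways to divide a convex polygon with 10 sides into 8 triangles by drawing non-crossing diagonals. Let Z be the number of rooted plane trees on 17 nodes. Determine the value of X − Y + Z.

35356669

Non-crossing handshake pairings of 2n people are counted by C_n; 14 people gives n = 7. So X = C_7 = 429.
Triangulations of a convex m-gon are counted by C_{m−2}; with m = 10 this is C_8. So Y = C_8 = 1430.
A rooted plane tree on 17 nodes has 16 edges, and such trees are counted by C_16. So Z = C_16 = 35357670.
X − Y + Z = 429 − 1430 + 35357670 = 35356669.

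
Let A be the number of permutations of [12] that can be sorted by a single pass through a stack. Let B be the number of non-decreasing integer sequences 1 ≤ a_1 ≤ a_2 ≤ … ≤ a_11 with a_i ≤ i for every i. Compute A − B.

Stack-sortable permutations are exactly the 231-avoiding ones, counted by C_n; here n = 12. So A = C_12 = 208012.
Weakly increasing sequences with a_i ≤ i biject with Dyck paths of semilength 11, so there are C_11. So B = C_11 = 58786.
A − B = 208012 − 58786 = 149226.

149226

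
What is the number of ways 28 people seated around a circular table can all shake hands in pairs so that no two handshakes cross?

2674440

With 28 = 2·14 people, non-crossing handshake pairings are non-crossing perfect matchings on a circle, counted by C_14.
C_14 = C(28,14)/15 = 40116600/15 = 2674440.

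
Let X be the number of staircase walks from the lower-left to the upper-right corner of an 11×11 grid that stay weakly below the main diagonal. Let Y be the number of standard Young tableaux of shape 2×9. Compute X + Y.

Monotone paths in an n×n grid that stay weakly below the diagonal are counted by C_n; here n = 11. So X = C_11 = 58786.
Standard Young tableaux of shape 2×n are counted by C_n; here n = 9. So Y = C_9 = 4862.
X + Y = 58786 + 4862 = 63648.

63648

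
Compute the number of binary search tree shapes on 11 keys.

Binary trees (left/right distinguished) on n nodes are counted by C_n; here n = 11.
C_11 = C(22,11)/12 = 705432/12 = 58786.

58786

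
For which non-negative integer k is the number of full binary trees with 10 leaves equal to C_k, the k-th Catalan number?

Full binary trees with 10 leaves have 10−1 = 9 internal nodes, so there are C_9 of them.

9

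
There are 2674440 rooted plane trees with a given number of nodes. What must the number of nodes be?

15

Rooted ordered trees on m nodes are counted by C_{m−1}. Since C_14 = 2674440, the index is 14.
So the index is 14, and the number of nodes is 14 + 1 = 15.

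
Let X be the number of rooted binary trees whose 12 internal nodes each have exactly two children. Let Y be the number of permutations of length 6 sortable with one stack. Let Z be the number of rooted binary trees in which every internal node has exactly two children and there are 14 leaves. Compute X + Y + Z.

951044

The number of full binary trees on 12 internal nodes is the Catalan number C_12. So X = C_12 = 208012.
By Knuth's characterisation, the stack-sortable permutations of length 6 are the 231-avoiders, numbering C_6. So Y = C_6 = 132.
A full binary tree with L leaves has L−1 internal nodes and is counted by C_{L−1}; L = 14 gives C_13. So Z = C_13 = 742900.
X + Y + Z = 208012 + 132 + 742900 = 951044.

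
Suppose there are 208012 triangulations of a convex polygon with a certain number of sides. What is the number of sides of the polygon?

14

Triangulations of a convex m-gon are counted by C_{m−2}. Since C_12 = 208012, the index is 12.
So m − 2 = 12, giving m = 14 sides.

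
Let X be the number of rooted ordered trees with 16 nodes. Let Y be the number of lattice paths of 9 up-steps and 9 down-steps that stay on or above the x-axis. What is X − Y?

9689983

A rooted plane tree on 16 nodes has 15 edges, and such trees are counted by C_15. So X = C_15 = 9694845.
A Dyck path with 9 up-steps and 9 down-steps has semilength 9, so there are C_9 of them. So Y = C_9 = 4862.
X − Y = 9694845 − 4862 = 9689983.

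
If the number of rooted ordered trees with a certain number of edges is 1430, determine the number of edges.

8

Rooted ordered trees with n edges are counted by C_n. The Catalan number equal to 1430 is C_8.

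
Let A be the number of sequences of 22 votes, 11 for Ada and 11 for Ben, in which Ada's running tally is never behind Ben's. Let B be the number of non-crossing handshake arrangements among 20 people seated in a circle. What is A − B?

41990

Ballot sequences with n votes each where one side never trails are Dyck words, counted by C_n; here n = 11. So A = C_11 = 58786.
Non-crossing handshake pairings of 2n people are counted by C_n; 20 people gives n = 10. So B = C_10 = 16796.
A − B = 58786 − 16796 = 41990.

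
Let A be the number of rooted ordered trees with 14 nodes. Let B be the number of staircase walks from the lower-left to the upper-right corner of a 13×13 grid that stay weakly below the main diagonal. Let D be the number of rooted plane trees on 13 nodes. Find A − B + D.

Rooted ordered (plane) trees on m nodes have m−1 edges and are counted by C_{m−1}; m = 14 gives C_13. So A = C_13 = 742900.
Monotone paths in an n×n grid that stay weakly below the diagonal are counted by C_n; here n = 13. So B = C_13 = 742900.
A rooted plane tree on 13 nodes has 12 edges, and such trees are counted by C_12. So D = C_12 = 208012.
A − B + D = 742900 − 742900 + 208012 = 208012.

208012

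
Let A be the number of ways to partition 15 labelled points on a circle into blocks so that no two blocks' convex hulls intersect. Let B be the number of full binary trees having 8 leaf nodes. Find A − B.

The non-crossing partitions of [15] form a lattice of size C_15. So A = C_15 = 9694845.
A full binary tree with L leaves has L−1 internal nodes and is counted by C_{L−1}; L = 8 gives C_7. So B = C_7 = 429.
A − B = 9694845 − 429 = 9694416.

9694416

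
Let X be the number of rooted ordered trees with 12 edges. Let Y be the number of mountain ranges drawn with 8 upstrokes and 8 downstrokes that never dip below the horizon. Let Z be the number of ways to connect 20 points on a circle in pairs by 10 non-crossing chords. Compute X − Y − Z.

189786

Rooted ordered trees with n edges are counted by C_n; here n = 12. So X = C_12 = 208012.
A Dyck path with 8 up-steps and 8 down-steps has semilength 8, so there are C_8 of them. So Y = C_8 = 1430.
Non-crossing perfect matchings of 2n points on a circle are counted by C_n; with 20 points, n = 10. So Z = C_10 = 16796.
X − Y − Z = 208012 − 1430 − 16796 = 189786.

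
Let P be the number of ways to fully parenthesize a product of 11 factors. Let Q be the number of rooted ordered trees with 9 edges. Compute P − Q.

Parenthesizations of m factors correspond to full binary trees with m leaves, counted by C_{m−1}; m = 11 gives C_10. So P = C_10 = 16796.
Rooted ordered trees with n edges are counted by C_n; here n = 9. So Q = C_9 = 4862.
P − Q = 16796 − 4862 = 11934.

11934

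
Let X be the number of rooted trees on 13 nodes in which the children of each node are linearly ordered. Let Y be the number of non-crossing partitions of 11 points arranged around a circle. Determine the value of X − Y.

149226

A rooted plane tree on 13 nodes has 12 edges, and such trees are counted by C_12. So X = C_12 = 208012.
The non-crossing partitions of [11] form a lattice of size C_11. So Y = C_11 = 58786.
X − Y = 208012 − 58786 = 149226.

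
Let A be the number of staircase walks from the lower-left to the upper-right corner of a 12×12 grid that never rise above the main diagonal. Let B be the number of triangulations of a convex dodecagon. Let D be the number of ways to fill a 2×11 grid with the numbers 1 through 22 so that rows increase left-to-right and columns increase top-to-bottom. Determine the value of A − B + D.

250002

Sub-diagonal monotone paths from (0,0) to (12,12) biject with Dyck paths of semilength 12, giving C_12. So A = C_12 = 208012.
Triangulations of a convex m-gon are counted by C_{m−2}; with m = 12 this is C_10. So B = C_10 = 16796.
By the hook-length formula (or a Dyck-path bijection), SYT of shape 2×11 number C_11. So D = C_11 = 58786.
A − B + D = 208012 − 16796 + 58786 = 250002.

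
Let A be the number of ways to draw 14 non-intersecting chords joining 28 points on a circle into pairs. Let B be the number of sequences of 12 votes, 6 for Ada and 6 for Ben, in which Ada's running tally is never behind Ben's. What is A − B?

2674308

Pairing 28 circle points by 14 non-crossing chords gives C_14 matchings. So A = C_14 = 2674440.
Reading a vote for the leader as '(' and for the other as ')' turns such a sequence into a balanced string of 6 pairs, so the count is C_6. So B = C_6 = 132.
A − B = 2674440 − 132 = 2674308.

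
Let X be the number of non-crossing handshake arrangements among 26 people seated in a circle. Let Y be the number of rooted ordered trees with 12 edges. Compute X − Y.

With 26 = 2·13 people, non-crossing handshake pairings are non-crossing perfect matchings on a circle, counted by C_13. So X = C_13 = 742900.
Rooted ordered trees with n edges are counted by C_n; here n = 12. So Y = C_12 = 208012.
X − Y = 742900 − 208012 = 534888.

534888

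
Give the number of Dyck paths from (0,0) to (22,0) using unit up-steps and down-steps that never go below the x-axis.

58786

Paths of 11 up- and 11 down-steps that never dip below the axis are Dyck paths; their count is C_11.
C_11 = C(22,11)/12 = 705432/12 = 58786.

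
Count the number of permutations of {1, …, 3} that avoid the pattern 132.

For any fixed pattern of length 3, the pattern-avoiding permutations of [3] number C_3.
C_3 = C(6,3)/4 = 20/4 = 5.

5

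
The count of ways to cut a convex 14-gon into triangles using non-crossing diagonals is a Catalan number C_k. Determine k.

12

A convex 14-gon is triangulated into 12 triangles, and the number of such triangulations is the Catalan number C_{14−2} = C_12.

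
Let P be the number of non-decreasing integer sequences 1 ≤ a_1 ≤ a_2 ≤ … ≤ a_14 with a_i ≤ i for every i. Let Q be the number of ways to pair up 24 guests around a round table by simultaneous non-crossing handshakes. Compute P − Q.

Weakly increasing sequences with a_i ≤ i biject with Dyck paths of semilength 14, so there are C_14. So P = C_14 = 2674440.
With 24 = 2·12 people, non-crossing handshake pairings are non-crossing perfect matchings on a circle, counted by C_12. So Q = C_12 = 208012.
P − Q = 2674440 − 208012 = 2466428.

2466428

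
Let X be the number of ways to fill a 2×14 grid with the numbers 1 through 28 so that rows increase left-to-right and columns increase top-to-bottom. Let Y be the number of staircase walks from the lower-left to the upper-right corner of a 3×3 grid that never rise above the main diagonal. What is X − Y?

Standard Young tableaux of shape 2×n are counted by C_n; here n = 14. So X = C_14 = 2674440.
Monotone paths in an n×n grid that stay weakly below the diagonal are counted by C_n; here n = 3. So Y = C_3 = 5.
X − Y = 2674440 − 5 = 2674435.

2674435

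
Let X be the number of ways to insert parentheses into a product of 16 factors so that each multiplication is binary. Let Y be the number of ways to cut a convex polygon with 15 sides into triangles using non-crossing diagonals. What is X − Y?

Parenthesizations of m factors correspond to full binary trees with m leaves, counted by C_{m−1}; m = 16 gives C_15. So X = C_15 = 9694845.
The number of triangulations of a 15-gon is the Catalan number C_13 (index = sides − 2). So Y = C_13 = 742900.
X − Y = 9694845 − 742900 = 8951945.

8951945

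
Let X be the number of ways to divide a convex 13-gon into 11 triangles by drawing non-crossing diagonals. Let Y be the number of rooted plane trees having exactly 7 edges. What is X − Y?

58357

The number of triangulations of a 13-gon is the Catalan number C_11 (index = sides − 2). So X = C_11 = 58786.
Rooted ordered trees with n edges are counted by C_n; here n = 7. So Y = C_7 = 429.
X − Y = 58786 − 429 = 58357.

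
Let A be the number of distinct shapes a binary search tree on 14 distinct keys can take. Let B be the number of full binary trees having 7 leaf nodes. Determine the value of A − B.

Rooted binary trees with 14 nodes (each child slot possibly empty) number C_14. So A = C_14 = 2674440.
Full binary trees with 7 leaves have 7−1 = 6 internal nodes, so there are C_6 of them. So B = C_6 = 132.
A − B = 2674440 − 132 = 2674308.

2674308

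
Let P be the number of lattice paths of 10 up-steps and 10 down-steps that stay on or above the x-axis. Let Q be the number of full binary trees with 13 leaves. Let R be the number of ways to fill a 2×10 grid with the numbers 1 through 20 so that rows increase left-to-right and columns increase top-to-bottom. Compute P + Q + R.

A Dyck path with 10 up-steps and 10 down-steps has semilength 10, so there are C_10 of them. So P = C_10 = 16796.
Full binary trees with 13 leaves have 13−1 = 12 internal nodes, so there are C_12 of them. So Q = C_12 = 208012.
By the hook-length formula (or a Dyck-path bijection), SYT of shape 2×10 number C_10. So R = C_10 = 16796.
P + Q + R = 16796 + 208012 + 16796 = 241604.

241604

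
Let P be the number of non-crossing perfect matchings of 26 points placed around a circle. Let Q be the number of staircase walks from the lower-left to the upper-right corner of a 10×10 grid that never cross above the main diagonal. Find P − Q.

726104

Non-crossing perfect matchings of 2n points on a circle are counted by C_n; with 26 points, n = 13. So P = C_13 = 742900.
Monotone paths in an n×n grid that stay weakly below the diagonal are counted by C_n; here n = 10. So Q = C_10 = 16796.
P − Q = 742900 − 16796 = 726104.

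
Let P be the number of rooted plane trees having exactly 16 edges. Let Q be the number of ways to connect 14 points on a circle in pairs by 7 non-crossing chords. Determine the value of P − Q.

35357241

A rooted plane tree with 16 edges has 17 nodes, and the count is C_16. So P = C_16 = 35357670.
Non-crossing perfect matchings of 2n points on a circle are counted by C_n; with 14 points, n = 7. So Q = C_7 = 429.
P − Q = 35357670 − 429 = 35357241.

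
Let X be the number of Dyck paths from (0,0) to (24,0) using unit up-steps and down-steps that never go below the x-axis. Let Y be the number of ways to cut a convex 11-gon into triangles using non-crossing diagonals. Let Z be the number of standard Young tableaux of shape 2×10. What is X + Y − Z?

196078

Dyck paths of semilength n (length 2n) are counted by C_n; here n = 12. So X = C_12 = 208012.
Triangulations of a convex m-gon are counted by C_{m−2}; with m = 11 this is C_9. So Y = C_9 = 4862.
By the hook-length formula (or a Dyck-path bijection), SYT of shape 2×10 number C_10. So Z = C_10 = 16796.
X + Y − Z = 208012 + 4862 − 16796 = 196078.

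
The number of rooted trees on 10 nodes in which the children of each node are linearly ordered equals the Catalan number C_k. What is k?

Rooted ordered (plane) trees on m nodes have m−1 edges and are counted by C_{m−1}; m = 10 gives C_9.

9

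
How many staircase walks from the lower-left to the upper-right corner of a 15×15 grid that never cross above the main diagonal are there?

Sub-diagonal monotone paths from (0,0) to (15,15) biject with Dyck paths of semilength 15, giving C_15.
C_15 = C(30,15)/16 = 155117520/16 = 9694845.

9694845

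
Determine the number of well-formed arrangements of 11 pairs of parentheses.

Balanced strings of n pairs of brackets are counted by C_n; here n = 11.
C_11 = 58786.

58786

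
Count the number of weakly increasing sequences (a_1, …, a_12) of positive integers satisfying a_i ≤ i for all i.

208012

Weakly increasing sequences with a_i ≤ i biject with Dyck paths of semilength 12, so there are C_12.
C_12 = C(24,12)/13 = 2704156/13 = 208012.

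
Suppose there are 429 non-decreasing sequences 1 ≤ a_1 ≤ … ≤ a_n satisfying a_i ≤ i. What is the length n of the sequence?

Such sub-staircase sequences of length n are counted by C_n; 429 = C_7.

7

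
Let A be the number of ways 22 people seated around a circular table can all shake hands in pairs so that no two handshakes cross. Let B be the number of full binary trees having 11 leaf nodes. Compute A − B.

41990

With 22 = 2·11 people, non-crossing handshake pairings are non-crossing perfect matchings on a circle, counted by C_11. So A = C_11 = 58786.
Full binary trees with 11 leaves have 11−1 = 10 internal nodes, so there are C_10 of them. So B = C_10 = 16796.
A − B = 58786 − 16796 = 41990.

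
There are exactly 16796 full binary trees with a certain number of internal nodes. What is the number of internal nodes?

Full binary trees with n internal nodes are counted by C_n; 16796 = C_10.

10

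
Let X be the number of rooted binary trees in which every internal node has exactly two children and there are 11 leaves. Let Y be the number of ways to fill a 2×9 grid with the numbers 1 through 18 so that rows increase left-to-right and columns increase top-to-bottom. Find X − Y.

11934

A full binary tree with L leaves has L−1 internal nodes and is counted by C_{L−1}; L = 11 gives C_10. So X = C_10 = 16796.
Standard Young tableaux of shape 2×n are counted by C_n; here n = 9. So Y = C_9 = 4862.
X − Y = 16796 − 4862 = 11934.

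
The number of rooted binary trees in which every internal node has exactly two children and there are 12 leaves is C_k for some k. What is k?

A full binary tree with L leaves has L−1 internal nodes and is counted by C_{L−1}; L = 12 gives C_11.

11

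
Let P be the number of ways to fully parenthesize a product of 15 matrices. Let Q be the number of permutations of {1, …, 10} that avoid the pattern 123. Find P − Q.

Ways to associate a product of 15 factors correspond to binary trees on 15 leaves, so the count is C_14. So P = C_14 = 2674440.
For any fixed pattern of length 3, the pattern-avoiding permutations of [10] number C_10. So Q = C_10 = 16796.
P − Q = 2674440 − 16796 = 2657644.

2657644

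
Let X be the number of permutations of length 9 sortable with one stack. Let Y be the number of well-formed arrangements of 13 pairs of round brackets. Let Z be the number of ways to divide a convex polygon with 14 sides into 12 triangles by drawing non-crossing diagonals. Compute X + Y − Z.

539750

By Knuth's characterisation, the stack-sortable permutations of length 9 are the 231-avoiders, numbering C_9. So X = C_9 = 4862.
A balanced arrangement of 13 bracket pairs is a Dyck word of semilength 13, so the count is C_13. So Y = C_13 = 742900.
A convex 14-gon is triangulated into 12 triangles, and the number of such triangulations is the Catalan number C_{14−2} = C_12. So Z = C_12 = 208012.
X + Y − Z = 4862 + 742900 − 208012 = 539750.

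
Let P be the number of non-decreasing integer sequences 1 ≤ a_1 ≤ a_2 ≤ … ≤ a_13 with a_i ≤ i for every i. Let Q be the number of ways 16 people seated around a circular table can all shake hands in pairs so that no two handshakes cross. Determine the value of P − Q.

Weakly increasing sequences with a_i ≤ i biject with Dyck paths of semilength 13, so there are C_13. So P = C_13 = 742900.
Non-crossing handshake pairings of 2n people are counted by C_n; 16 people gives n = 8. So Q = C_8 = 1430.
P − Q = 742900 − 1430 = 741470.

741470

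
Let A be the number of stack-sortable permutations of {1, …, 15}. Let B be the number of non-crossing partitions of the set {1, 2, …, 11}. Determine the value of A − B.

9636059

By Knuth's characterisation, the stack-sortable permutations of length 15 are the 231-avoiders, numbering C_15. So A = C_15 = 9694845.
Non-crossing partitions of an n-element set are counted by C_n; here n = 11. So B = C_11 = 58786.
A − B = 9694845 − 58786 = 9636059.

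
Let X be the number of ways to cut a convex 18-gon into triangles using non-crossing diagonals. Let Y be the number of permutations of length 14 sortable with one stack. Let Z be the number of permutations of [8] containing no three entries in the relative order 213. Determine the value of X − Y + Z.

Triangulations of a convex m-gon are counted by C_{m−2}; with m = 18 this is C_16. So X = C_16 = 35357670.
Stack-sortable permutations are exactly the 231-avoiding ones, counted by C_n; here n = 14. So Y = C_14 = 2674440.
Permutations of [n] avoiding any single length-3 pattern are counted by C_n; here n = 8. So Z = C_8 = 1430.
X − Y + Z = 35357670 − 2674440 + 1430 = 32684660.

32684660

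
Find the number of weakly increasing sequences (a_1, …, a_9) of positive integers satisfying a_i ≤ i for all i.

4862

Such sub-staircase sequences of length n are counted by C_n; here n = 9.
C_9 = 4862.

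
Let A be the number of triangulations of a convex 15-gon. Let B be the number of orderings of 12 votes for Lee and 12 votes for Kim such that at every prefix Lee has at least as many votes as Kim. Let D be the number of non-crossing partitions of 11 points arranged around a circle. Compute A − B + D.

The number of triangulations of a 15-gon is the Catalan number C_13 (index = sides − 2). So A = C_13 = 742900.
Ballot sequences with n votes each where one side never trails are Dyck words, counted by C_n; here n = 12. So B = C_12 = 208012.
Non-crossing partitions of an n-element set are counted by C_n; here n = 11. So D = C_11 = 58786.
A − B + D = 742900 − 208012 + 58786 = 593674.

593674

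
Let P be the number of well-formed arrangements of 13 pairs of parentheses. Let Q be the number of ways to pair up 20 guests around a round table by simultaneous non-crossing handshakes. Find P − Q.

Balanced strings of n pairs of brackets are counted by C_n; here n = 13. So P = C_13 = 742900.
With 20 = 2·10 people, non-crossing handshake pairings are non-crossing perfect matchings on a circle, counted by C_10. So Q = C_10 = 16796.
P − Q = 742900 − 16796 = 726104.

726104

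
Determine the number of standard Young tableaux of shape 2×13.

742900

By the hook-length formula (or a Dyck-path bijection), SYT of shape 2×13 number C_13.
C_13 = C(26,13)/14 = 10400600/14 = 742900.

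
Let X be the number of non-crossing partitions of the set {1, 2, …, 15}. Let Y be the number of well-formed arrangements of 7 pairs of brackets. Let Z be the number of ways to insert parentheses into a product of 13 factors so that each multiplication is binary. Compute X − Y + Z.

9902428

The non-crossing partitions of [15] form a lattice of size C_15. So X = C_15 = 9694845.
Balanced strings of n pairs of brackets are counted by C_n; here n = 7. So Y = C_7 = 429.
Parenthesizations of m factors correspond to full binary trees with m leaves, counted by C_{m−1}; m = 13 gives C_12. So Z = C_12 = 208012.
X − Y + Z = 9694845 − 429 + 208012 = 9902428.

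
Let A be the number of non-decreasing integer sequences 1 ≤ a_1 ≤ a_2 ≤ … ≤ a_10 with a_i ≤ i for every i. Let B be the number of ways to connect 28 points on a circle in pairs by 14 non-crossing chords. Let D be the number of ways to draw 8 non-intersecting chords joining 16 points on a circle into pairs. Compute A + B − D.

2689806

Weakly increasing sequences with a_i ≤ i biject with Dyck paths of semilength 10, so there are C_10. So A = C_10 = 16796.
Non-crossing perfect matchings of 2n points on a circle are counted by C_n; with 28 points, n = 14. So B = C_14 = 2674440.
Pairing 16 circle points by 8 non-crossing chords gives C_8 matchings. So D = C_8 = 1430.
A + B − D = 16796 + 2674440 − 1430 = 2689806.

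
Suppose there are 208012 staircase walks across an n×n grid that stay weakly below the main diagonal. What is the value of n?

Such diagonal-avoiding paths in an n×n grid are counted by C_n; 208012 = C_12.

12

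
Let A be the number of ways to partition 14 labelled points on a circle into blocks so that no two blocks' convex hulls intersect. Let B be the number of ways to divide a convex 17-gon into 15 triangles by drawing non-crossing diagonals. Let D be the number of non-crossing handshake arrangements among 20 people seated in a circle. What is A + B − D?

The non-crossing partitions of [14] form a lattice of size C_14. So A = C_14 = 2674440.
The number of triangulations of a 17-gon is the Catalan number C_15 (index = sides − 2). So B = C_15 = 9694845.
Non-crossing handshake pairings of 2n people are counted by C_n; 20 people gives n = 10. So D = C_10 = 16796.
A + B − D = 2674440 + 9694845 − 16796 = 12352489.

12352489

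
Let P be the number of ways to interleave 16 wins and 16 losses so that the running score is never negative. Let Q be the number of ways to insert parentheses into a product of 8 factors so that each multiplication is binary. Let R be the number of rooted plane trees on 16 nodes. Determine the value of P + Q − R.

25663254

Reading a vote for the leader as '(' and for the other as ')' turns such a sequence into a balanced string of 16 pairs, so the count is C_16. So P = C_16 = 35357670.
Parenthesizations of m factors correspond to full binary trees with m leaves, counted by C_{m−1}; m = 8 gives C_7. So Q = C_7 = 429.
A rooted plane tree on 16 nodes has 15 edges, and such trees are counted by C_15. So R = C_15 = 9694845.
P + Q − R = 35357670 + 429 − 9694845 = 25663254.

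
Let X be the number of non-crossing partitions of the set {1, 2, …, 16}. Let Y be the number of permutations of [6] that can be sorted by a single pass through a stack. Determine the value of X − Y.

The non-crossing partitions of [16] form a lattice of size C_16. So X = C_16 = 35357670.
Stack-sortable permutations are exactly the 231-avoiding ones, counted by C_n; here n = 6. So Y = C_6 = 132.
X − Y = 35357670 − 132 = 35357538.

35357538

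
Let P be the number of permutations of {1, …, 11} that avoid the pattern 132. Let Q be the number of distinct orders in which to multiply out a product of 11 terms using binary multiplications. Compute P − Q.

For any fixed pattern of length 3, the pattern-avoiding permutations of [11] number C_11. So P = C_11 = 58786.
Ways to associate a product of 11 factors correspond to binary trees on 11 leaves, so the count is C_10. So Q = C_10 = 16796.
P − Q = 58786 − 16796 = 41990.

41990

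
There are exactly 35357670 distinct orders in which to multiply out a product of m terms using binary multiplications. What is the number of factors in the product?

17

Parenthesizations of m factors are counted by C_{m−1}. The Catalan number equal to 35357670 is C_16.
So the index is 16, and the number of factors is 16 + 1 = 17.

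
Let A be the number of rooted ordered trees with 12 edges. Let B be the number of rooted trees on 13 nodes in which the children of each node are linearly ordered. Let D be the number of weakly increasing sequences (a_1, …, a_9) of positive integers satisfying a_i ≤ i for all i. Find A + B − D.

411162

A rooted plane tree with 12 edges has 13 nodes, and the count is C_12. So A = C_12 = 208012.
A rooted plane tree on 13 nodes has 12 edges, and such trees are counted by C_12. So B = C_12 = 208012.
Such sub-staircase sequences of length n are counted by C_n; here n = 9. So D = C_9 = 4862.
A + B − D = 208012 + 208012 − 4862 = 411162.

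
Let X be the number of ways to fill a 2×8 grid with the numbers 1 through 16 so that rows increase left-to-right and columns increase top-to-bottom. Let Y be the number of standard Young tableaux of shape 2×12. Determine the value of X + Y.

Standard Young tableaux of shape 2×n are counted by C_n; here n = 8. So X = C_8 = 1430.
By the hook-length formula (or a Dyck-path bijection), SYT of shape 2×12 number C_12. So Y = C_12 = 208012.
X + Y = 1430 + 208012 = 209442.

209442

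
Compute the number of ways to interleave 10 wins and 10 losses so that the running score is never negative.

Ballot sequences with n votes each where one side never trails are Dyck words, counted by C_n; here n = 10.
C_10 = C(20,10)/11 = 184756/11 = 16796.

16796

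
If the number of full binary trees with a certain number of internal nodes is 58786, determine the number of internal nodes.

Full binary trees with n internal nodes are counted by C_n. Since C_11 = 58786, the index is 11.

11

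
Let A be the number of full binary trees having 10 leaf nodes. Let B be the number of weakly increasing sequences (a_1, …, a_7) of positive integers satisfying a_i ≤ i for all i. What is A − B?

4433

Full binary trees with 10 leaves have 10−1 = 9 internal nodes, so there are C_9 of them. So A = C_9 = 4862.
Such sub-staircase sequences of length n are counted by C_n; here n = 7. So B = C_7 = 429.
A − B = 4862 − 429 = 4433.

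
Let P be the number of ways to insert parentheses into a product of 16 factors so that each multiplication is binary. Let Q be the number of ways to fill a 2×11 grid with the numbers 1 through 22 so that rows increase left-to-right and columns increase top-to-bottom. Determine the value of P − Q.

9636059

Ways to associate a product of 16 factors correspond to binary trees on 16 leaves, so the count is C_15. So P = C_15 = 9694845.
Standard Young tableaux of shape 2×n are counted by C_n; here n = 11. So Q = C_11 = 58786.
P − Q = 9694845 − 58786 = 9636059.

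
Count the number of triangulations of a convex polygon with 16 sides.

A convex 16-gon is triangulated into 14 triangles, and the number of such triangulations is the Catalan number C_{16−2} = C_14.
C_14 = C_13 · 2(2·13+1)/(13+2) = 742900 · 54/15 = 2674440.

2674440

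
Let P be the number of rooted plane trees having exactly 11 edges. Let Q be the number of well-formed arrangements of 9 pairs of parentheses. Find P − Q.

A rooted plane tree with 11 edges has 12 nodes, and the count is C_11. So P = C_11 = 58786.
A balanced arrangement of 9 bracket pairs is a Dyck word of semilength 9, so the count is C_9. So Q = C_9 = 4862.
P − Q = 58786 − 4862 = 53924.

53924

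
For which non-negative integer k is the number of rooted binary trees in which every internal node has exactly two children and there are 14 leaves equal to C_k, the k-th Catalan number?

13

Full binary trees with 14 leaves have 14−1 = 13 internal nodes, so there are C_13 of them.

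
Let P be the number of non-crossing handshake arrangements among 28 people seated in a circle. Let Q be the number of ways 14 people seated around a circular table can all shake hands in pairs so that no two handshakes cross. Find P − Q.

Non-crossing handshake pairings of 2n people are counted by C_n; 28 people gives n = 14. So P = C_14 = 2674440.
Non-crossing handshake pairings of 2n people are counted by C_n; 14 people gives n = 7. So Q = C_7 = 429.
P − Q = 2674440 − 429 = 2674011.

2674011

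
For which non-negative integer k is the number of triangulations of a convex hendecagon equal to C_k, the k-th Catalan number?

9

A convex 11-gon is triangulated into 9 triangles, and the number of such triangulations is the Catalan number C_{11−2} = C_9.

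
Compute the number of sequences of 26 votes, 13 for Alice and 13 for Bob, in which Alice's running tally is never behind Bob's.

Reading a vote for the leader as '(' and for the other as ')' turns such a sequence into a balanced string of 13 pairs, so the count is C_13.
C_13 = C(26,13)/14 = 10400600/14 = 742900.

742900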